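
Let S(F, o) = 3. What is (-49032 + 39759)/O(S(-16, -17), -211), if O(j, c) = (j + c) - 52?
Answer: 9273/260 ≈ 35.665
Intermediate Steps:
O(j, c) = -52 + c + j (O(j, c) = (c + j) - 52 = -52 + c + j)
(-49032 + 39759)/O(S(-16, -17), -211) = (-49032 + 39759)/(-52 - 211 + 3) = -9273/(-260) = -9273*(-1/260) = 9273/260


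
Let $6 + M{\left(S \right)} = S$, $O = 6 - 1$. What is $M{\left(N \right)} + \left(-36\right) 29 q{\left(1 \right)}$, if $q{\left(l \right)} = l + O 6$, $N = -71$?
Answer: $-32441$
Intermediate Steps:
$O = 5$ ($O = 6 - 1 = 5$)
$M{\left(S \right)} = -6 + S$
$q{\left(l \right)} = 30 + l$ ($q{\left(l \right)} = l + 5 \cdot 6 = l + 30 = 30 + l$)
$M{\left(N \right)} + \left(-36\right) 29 q{\left(1 \right)} = \left(-6 - 71\right) + \left(-36\right) 29 \left(30 + 1\right) = -77 - 32364 = -32441$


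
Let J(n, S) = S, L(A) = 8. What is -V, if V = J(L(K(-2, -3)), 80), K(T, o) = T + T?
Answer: -80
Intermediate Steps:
K(T, o) = 2*T
V = 80
-V = -1*80 = -80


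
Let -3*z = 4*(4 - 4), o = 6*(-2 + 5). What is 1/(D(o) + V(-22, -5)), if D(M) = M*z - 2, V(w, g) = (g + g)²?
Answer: 1/98 ≈ 0.010204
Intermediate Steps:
V(w, g) = 4*g² (V(w, g) = (2*g)² = 4*g²)
o = 18 (o = 6*3 = 18)
z = 0 (z = -4*(4 - 4)/3 = -4*0/3 = -⅓*0 = 0)
D(M) = -2 (D(M) = M*0 - 2 = 0 - 2 = -2)
1/(D(o) + V(-22, -5)) = 1/(-2 + 4*(-5)²) = 1/(-2 + 4*25) = 1/(-2 + 100) = 1/98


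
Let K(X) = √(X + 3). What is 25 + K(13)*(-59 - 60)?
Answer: -451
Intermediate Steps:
K(X) = √(3 + X)
25 + K(13)*(-59 - 60) = 25 + √(3 + 13)*(-59 - 60) = 25 + √16*(-119) = 25 + 4*(-119) = 25 - 476 = -451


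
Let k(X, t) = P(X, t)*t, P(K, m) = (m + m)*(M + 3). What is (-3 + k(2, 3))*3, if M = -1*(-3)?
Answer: 315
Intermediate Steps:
M = 3
P(K, m) = 12*m (P(K, m) = (m + m)*(3 + 3) = (2*m)*6 = 12*m)
k(X, t) = 12*t² (k(X, t) = (12*t)*t = 12*t²)
(-3 + k(2, 3))*3 = (-3 + 12*3²)*3 = (-3 + 12*9)*3 = (-3 + 108)*3 = 105*3 = 315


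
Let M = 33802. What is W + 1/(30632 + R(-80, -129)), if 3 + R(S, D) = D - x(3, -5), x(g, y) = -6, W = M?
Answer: 1031163813/30506 ≈ 33802.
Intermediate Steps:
W = 33802
R(S, D) = 3 + D (R(S, D) = -3 + (D - 1*(-6)) = -3 + (D + 6) = -3 + (6 + D) = 3 + D)
W + 1/(30632 + R(-80, -129)) = 33802 + 1/(30632 + (3 - 129)) = 33802 + 1/(30632 - 126) = 33802 + 1/30506 = 1031163813/30506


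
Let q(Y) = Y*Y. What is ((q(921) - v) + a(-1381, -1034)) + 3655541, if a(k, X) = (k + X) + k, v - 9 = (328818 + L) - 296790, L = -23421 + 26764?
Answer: 4464606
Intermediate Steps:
L = 3343
q(Y) = Y**2
v = 35380 (v = 9 + ((328818 + 3343) - 296790) = 9 + (332161 - 296790) = 9 + 35371 = 35380)
a(k, X) = X + 2*k (a(k, X) = (X + k) + k = X + 2*k)
((q(921) - v) + a(-1381, -1034)) + 3655541 = ((921**2 - 1*35380) + (-1034 + 2*(-1381))) + 3655541 = ((848241 - 35380) + (-1034 - 2762)) + 3655541 = (812861 - 3796) + 3655541 = 809065 + 3655541 = 4464606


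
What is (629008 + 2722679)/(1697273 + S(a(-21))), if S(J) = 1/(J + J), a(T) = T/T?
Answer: 6703374/3394547 ≈ 1.9747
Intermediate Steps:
a(T) = 1
S(J) = 1/(2*J)
(629008 + 2722679)/(1697273 + S(a(-21))) = (629008 + 2722679)/(1697273 + (½)/1) = 3351687/(1697273 + (½)*1) = 3351687/(1697273 + ½) = 3351687/(3394547/2) = 3351687*(2/3394547) = 6703374/3394547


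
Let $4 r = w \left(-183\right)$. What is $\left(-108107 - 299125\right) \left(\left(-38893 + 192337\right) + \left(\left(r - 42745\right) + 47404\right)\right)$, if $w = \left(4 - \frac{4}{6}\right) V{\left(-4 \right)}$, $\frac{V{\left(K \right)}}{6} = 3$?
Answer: $-63266749056$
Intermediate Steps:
$V{\left(K \right)} = 18$ ($V{\left(K \right)} = 6 \cdot 3 = 18$)
$w = 60$ ($w = \left(4 - \frac{4}{6}\right) 18 = \left(4 - \frac{2}{3}\right) 18 = \frac{10}{3} \cdot 18 = 60$)
$r = -2745$ ($r = \frac{60 \left(-183\right)}{4} = \frac{1}{4} \left(-10980\right) = -2745$)
$\left(-108107 - 299125\right) \left(\left(-38893 + 192337\right) + \left(\left(r - 42745\right) + 47404\right)\right) = \left(-108107 - 299125\right) \left(\left(-38893 + 192337\right) + \left(\left(-2745 - 42745\right) + 47404\right)\right) = \left(-108107 - 299125\right) \left(153444 + \left(-45490 + 47404\right)\right) = - 407232 \left(153444 + 1914\right) = \left(-407232\right) 155358 = -63266749056$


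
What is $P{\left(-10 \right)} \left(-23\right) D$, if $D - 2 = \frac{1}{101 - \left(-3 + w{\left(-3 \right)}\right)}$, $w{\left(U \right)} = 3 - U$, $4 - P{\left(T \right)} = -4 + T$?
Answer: $- \frac{40779}{49} \approx -832.22$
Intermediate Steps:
$P{\left(T \right)} = 8 - T$ ($P{\left(T \right)} = 4 - \left(-4 + T\right) = 8 - T$)
$D = \frac{197}{98}$ ($D = 2 + \frac{1}{101 - \left(-3 + \left(3 - -3\right)\right)} = 2 + \frac{1}{101 - \left(-3 + \left(3 + 3\right)\right)} = 2 + \frac{1}{101 - \left(-3 + 6\right)} = 2 + \frac{1}{101 - 3} = 2 + \frac{1}{98} = \frac{197}{98} \approx 2.0102$)
$P{\left(-10 \right)} \left(-23\right) D = \left(8 - -10\right) \left(-23\right) \frac{197}{98} = \left(8 + 10\right) \left(-23\right) \frac{197}{98} = 18 \left(-23\right) \frac{197}{98} = \left(-414\right) \frac{197}{98} = - \frac{40779}{49}$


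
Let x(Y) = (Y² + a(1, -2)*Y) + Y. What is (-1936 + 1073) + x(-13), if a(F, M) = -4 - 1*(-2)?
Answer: -681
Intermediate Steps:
a(F, M) = -2 (a(F, M) = -4 + 2 = -2)
x(Y) = Y² - Y (x(Y) = (Y² - 2*Y) + Y = Y² - Y)
(-1936 + 1073) + x(-13) = (-1936 + 1073) - 13*(-1 - 13) = -863 - 13*(-14) = -863 + 182 = -681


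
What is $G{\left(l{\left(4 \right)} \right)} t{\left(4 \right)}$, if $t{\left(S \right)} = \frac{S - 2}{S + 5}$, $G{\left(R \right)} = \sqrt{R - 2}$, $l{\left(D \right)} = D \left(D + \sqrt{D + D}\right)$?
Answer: $\frac{2 \sqrt{14 + 8 \sqrt{2}}}{9} \approx 1.1181$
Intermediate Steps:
$l{\left(D \right)} = D \left(D + \sqrt{2} \sqrt{D}\right)$ ($l{\left(D \right)} = D \left(D + \sqrt{2 D}\right) = D \left(D + \sqrt{2} \sqrt{D}\right)$)
$G{\left(R \right)} = \sqrt{-2 + R}$
$t{\left(S \right)} = \frac{-2 + S}{5 + S}$
$G{\left(l{\left(4 \right)} \right)} t{\left(4 \right)} = \sqrt{-2 + \left(4^{2} + \sqrt{2} \cdot 4^{\frac{3}{2}}\right)} \frac{-2 + 4}{5 + 4} = \sqrt{-2 + \left(16 + \sqrt{2} \cdot 8\right)} \frac{1}{9} \cdot 2 = \sqrt{-2 + \left(16 + 8 \sqrt{2}\right)} \frac{1}{9} \cdot 2 = \sqrt{14 + 8 \sqrt{2}} \cdot \frac{2}{9} = \frac{2 \sqrt{14 + 8 \sqrt{2}}}{9}$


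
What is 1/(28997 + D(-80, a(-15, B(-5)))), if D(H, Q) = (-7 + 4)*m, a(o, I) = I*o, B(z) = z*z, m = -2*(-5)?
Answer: 1/28967 ≈ 3.4522e-5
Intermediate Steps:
m = 10
B(z) = z²
D(H, Q) = -30 (D(H, Q) = (-7 + 4)*10 = -3*10 = -30)
1/(28997 + D(-80, a(-15, B(-5)))) = 1/(28997 - 30) = 1/28967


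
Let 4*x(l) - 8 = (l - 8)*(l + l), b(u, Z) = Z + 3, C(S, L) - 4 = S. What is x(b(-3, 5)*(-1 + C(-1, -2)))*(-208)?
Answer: -13728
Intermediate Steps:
C(S, L) = 4 + S
b(u, Z) = 3 + Z
x(l) = 2 + l*(-8 + l)/2 (x(l) = 2 + ((l - 8)*(l + l))/4 = 2 + ((-8 + l)*(2*l))/4 = 2 + (2*l*(-8 + l))/4 = 2 + l*(-8 + l)/2)
x(b(-3, 5)*(-1 + C(-1, -2)))*(-208) = (2 + ((3 + 5)*(-1 + (4 - 1)))²/2 - 4*(3 + 5)*(-1 + (4 - 1)))*(-208) = (2 + (8*(-1 + 3))²/2 - 32*(-1 + 3))*(-208) = (2 + (8*2)²/2 - 32*2)*(-208) = (2 + (½)*16² - 4*16)*(-208) = (2 + (½)*256 - 64)*(-208) = (2 + 128 - 64)*(-208) = 66*(-208) = -13728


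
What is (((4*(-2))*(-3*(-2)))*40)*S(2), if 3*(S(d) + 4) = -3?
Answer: 9600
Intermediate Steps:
S(d) = -5 (S(d) = -4 + (⅓)*(-3) = -4 - 1 = -5)
(((4*(-2))*(-3*(-2)))*40)*S(2) = (((4*(-2))*(-3*(-2)))*40)*(-5) = (-8*6*40)*(-5) = -48*40*(-5) = -1920*(-5) = 9600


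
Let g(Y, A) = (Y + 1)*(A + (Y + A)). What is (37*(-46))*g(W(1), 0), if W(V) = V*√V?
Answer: -3404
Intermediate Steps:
W(V) = V^(3/2)
g(Y, A) = (1 + Y)*(Y + 2*A) (g(Y, A) = (1 + Y)*(A + (A + Y)) = (1 + Y)*(Y + 2*A))
(37*(-46))*g(W(1), 0) = (37*(-46))*(1^(3/2) + (1^(3/2))² + 2*0 + 2*0*1^(3/2)) = -1702*(1 + 1² + 0 + 2*0*1) = -1702*(1 + 1 + 0 + 0) = -1702*2 = -3404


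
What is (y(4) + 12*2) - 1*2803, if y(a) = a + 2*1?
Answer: -2773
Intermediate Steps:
y(a) = 2 + a (y(a) = a + 2 = 2 + a)
(y(4) + 12*2) - 1*2803 = ((2 + 4) + 12*2) - 1*2803 = (6 + 24) - 2803 = 30 - 2803 = -2773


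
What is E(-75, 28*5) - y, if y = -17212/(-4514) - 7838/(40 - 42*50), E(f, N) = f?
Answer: -192062613/2324710 ≈ -82.618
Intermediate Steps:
y = 17709363/2324710 (y = -17212*(-1/4514) - 7838/(40 - 2100) = 8606/2257 - 7838/(-2060) = 8606/2257 - 7838*(-1/2060) = 8606/2257 + 3919/1030 = 17709363/2324710 ≈ 7.6179)
E(-75, 28*5) - y = -75 - 1*17709363/2324710 = -75 - 17709363/2324710 = -192062613/2324710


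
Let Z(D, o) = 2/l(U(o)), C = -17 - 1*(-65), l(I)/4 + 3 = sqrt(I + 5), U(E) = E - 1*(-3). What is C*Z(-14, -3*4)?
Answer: -72/13 - 48*I/13 ≈ -5.5385 - 3.6923*I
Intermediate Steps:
U(E) = 3 + E (U(E) = E + 3 = 3 + E)
l(I) = -12 + 4*sqrt(5 + I) (l(I) = -12 + 4*sqrt(I + 5) = -12 + 4*sqrt(5 + I))
C = 48 (C = -17 + 65 = 48)
Z(D, o) = 2/(-12 + 4*sqrt(8 + o)) (Z(D, o) = 2/(-12 + 4*sqrt(5 + (3 + o))) = 2/(-12 + 4*sqrt(8 + o)))
C*Z(-14, -3*4) = 48*(1/(2*(-3 + sqrt(8 - 3*4)))) = 48*(1/(2*(-3 + sqrt(8 - 12)))) = 48*(1/(2*(-3 + sqrt(-4)))) = 48*(1/(2*(-3 + 2*I))) = 48*(((-3 - 2*I)/13)/2) = 48*((-3 - 2*I)/26) = 24*(-3 - 2*I)/13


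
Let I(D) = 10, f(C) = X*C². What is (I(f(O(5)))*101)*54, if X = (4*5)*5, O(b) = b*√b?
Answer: 54540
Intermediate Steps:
O(b) = b^(3/2)
X = 100 (X = 20*5 = 100)
f(C) = 100*C²
(I(f(O(5)))*101)*54 = (10*101)*54 = 1010*54 = 54540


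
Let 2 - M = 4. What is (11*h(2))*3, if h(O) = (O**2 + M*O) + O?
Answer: 66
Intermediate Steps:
M = -2 (M = 2 - 1*4 = 2 - 4 = -2)
h(O) = O**2 - O (h(O) = (O**2 - 2*O) + O = O**2 - O)
(11*h(2))*3 = (11*(2*(-1 + 2)))*3 = (11*(2*1))*3 = (11*2)*3 = 22*3 = 66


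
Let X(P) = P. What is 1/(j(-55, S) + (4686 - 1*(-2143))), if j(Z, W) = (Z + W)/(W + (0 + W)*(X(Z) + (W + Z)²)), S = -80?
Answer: 10768/73534673 ≈ 0.00014643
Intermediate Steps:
j(Z, W) = (W + Z)/(W + W*(Z + (W + Z)²)) (j(Z, W) = (Z + W)/(W + (0 + W)*(Z + (W + Z)²)) = (W + Z)/(W + W*(Z + (W + Z)²)))
1/(j(-55, S) + (4686 - 1*(-2143))) = 1/((-80 - 55)/((-80)*(1 - 55 + (-80 - 55)²)) + (4686 - 1*(-2143))) = 1/(-1/80*(-135)/(1 - 55 + (-135)²) + (4686 + 2143)) = 1/(-1/80*(-135)/(1 - 55 + 18225) + 6829) = 1/(-1/80*(-135)/18171 + 6829) = 1/(-1/80*1/18171*(-135) + 6829) = 1/(1/10768 + 6829) = 1/(73534673/10768) = 10768/73534673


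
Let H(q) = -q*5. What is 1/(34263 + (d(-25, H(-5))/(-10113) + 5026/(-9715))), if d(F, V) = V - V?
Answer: 9715/332860019 ≈ 2.9186e-5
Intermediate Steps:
H(q) = -5*q
d(F, V) = 0
1/(34263 + (d(-25, H(-5))/(-10113) + 5026/(-9715))) = 1/(34263 + (0/(-10113) + 5026/(-9715))) = 1/(34263 + (0*(-1/10113) + 5026*(-1/9715))) = 1/(34263 + (0 - 5026/9715)) = 1/(34263 - 5026/9715) = 1/(332860019/9715) = 9715/332860019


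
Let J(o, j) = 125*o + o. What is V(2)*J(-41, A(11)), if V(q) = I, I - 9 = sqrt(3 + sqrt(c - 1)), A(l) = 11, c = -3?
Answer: -46494 - 5166*sqrt(3 + 2*I) ≈ -55882.0 - 2842.6*I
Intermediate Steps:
J(o, j) = 126*o
I = 9 + sqrt(3 + 2*I) (I = 9 + sqrt(3 + sqrt(-3 - 1)) = 9 + sqrt(3 + sqrt(-4)) = 9 + sqrt(3 + 2*I) ≈ 10.817 + 0.55025*I)
V(q) = 9 + sqrt(3 + 2*I)
V(2)*J(-41, A(11)) = (9 + sqrt(3 + 2*I))*(126*(-41)) = (9 + sqrt(3 + 2*I))*(-5166) = -46494 - 5166*sqrt(3 + 2*I)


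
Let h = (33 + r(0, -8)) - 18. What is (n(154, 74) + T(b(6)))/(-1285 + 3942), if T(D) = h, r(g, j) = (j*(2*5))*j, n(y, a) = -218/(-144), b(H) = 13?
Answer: 47269/191304 ≈ 0.24709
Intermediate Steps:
n(y, a) = 109/72 (n(y, a) = -218*(-1/144) = 109/72)
r(g, j) = 10*j**2 (r(g, j) = (j*10)*j = (10*j)*j = 10*j**2)
h = 655 (h = (33 + 10*(-8)**2) - 18 = (33 + 10*64) - 18 = (33 + 640) - 18 = 673 - 18 = 655)
T(D) = 655
(n(154, 74) + T(b(6)))/(-1285 + 3942) = (109/72 + 655)/(-1285 + 3942) = (47269/72)/2657 = (47269/72)*(1/2657) = 47269/191304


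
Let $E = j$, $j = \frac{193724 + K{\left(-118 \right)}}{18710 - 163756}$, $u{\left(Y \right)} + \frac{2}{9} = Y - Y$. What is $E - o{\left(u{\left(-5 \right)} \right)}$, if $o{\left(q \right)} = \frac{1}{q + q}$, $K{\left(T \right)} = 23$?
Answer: $\frac{265213}{290092} \approx 0.91424$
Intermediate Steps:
$u{\left(Y \right)} = - \frac{2}{9}$ ($u{\left(Y \right)} = - \frac{2}{9} + \left(Y - Y\right) = - \frac{2}{9} + 0 = - \frac{2}{9}$)
$j = - \frac{193747}{145046}$ ($j = \frac{193724 + 23}{18710 - 163756} = \frac{193747}{-145046} = 193747 \left(- \frac{1}{145046}\right) = - \frac{193747}{145046} \approx -1.3358$)
$o{\left(q \right)} = \frac{1}{2 q}$
$E = - \frac{193747}{145046} \approx -1.3358$
$E - o{\left(u{\left(-5 \right)} \right)} = - \frac{193747}{145046} - \frac{1}{2 \left(- \frac{2}{9}\right)} = - \frac{193747}{145046} - \frac{1}{2} \left(- \frac{9}{2}\right) = - \frac{193747}{145046} - - \frac{9}{4} = - \frac{193747}{145046} + \frac{9}{4} = \frac{265213}{290092}$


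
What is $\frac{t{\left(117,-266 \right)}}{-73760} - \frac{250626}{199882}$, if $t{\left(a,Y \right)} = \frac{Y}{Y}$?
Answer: $- \frac{9243186821}{7371648160} \approx -1.2539$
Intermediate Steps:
$t{\left(a,Y \right)} = 1$
$\frac{t{\left(117,-266 \right)}}{-73760} - \frac{250626}{199882} = 1 \frac{1}{-73760} - \frac{250626}{199882} = 1 \left(- \frac{1}{73760}\right) - \frac{125313}{99941} = - \frac{1}{73760} - \frac{125313}{99941} = - \frac{9243186821}{7371648160}$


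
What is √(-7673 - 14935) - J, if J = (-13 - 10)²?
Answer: -529 + 12*I*√157 ≈ -529.0 + 150.36*I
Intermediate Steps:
J = 529 (J = (-23)² = 529)
√(-7673 - 14935) - J = √(-7673 - 14935) - 1*529 = √(-22608) - 529 = 12*I*√157 - 529 = -529 + 12*I*√157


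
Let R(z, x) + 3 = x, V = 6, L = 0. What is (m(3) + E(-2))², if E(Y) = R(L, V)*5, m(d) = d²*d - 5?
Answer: 1369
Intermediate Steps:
m(d) = -5 + d³ (m(d) = d³ - 5 = -5 + d³)
R(z, x) = -3 + x
E(Y) = 15 (E(Y) = (-3 + 6)*5 = 3*5 = 15)
(m(3) + E(-2))² = ((-5 + 3³) + 15)² = ((-5 + 27) + 15)² = (22 + 15)² = 37² = 1369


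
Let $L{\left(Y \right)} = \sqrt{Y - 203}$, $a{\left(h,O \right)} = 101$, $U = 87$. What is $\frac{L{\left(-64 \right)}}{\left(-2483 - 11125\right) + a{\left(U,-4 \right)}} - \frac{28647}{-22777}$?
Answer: $\frac{28647}{22777} - \frac{i \sqrt{267}}{13507} \approx 1.2577 - 0.0012098 i$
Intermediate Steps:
$L{\left(Y \right)} = \sqrt{-203 + Y}$
$\frac{L{\left(-64 \right)}}{\left(-2483 - 11125\right) + a{\left(U,-4 \right)}} - \frac{28647}{-22777} = \frac{\sqrt{-203 - 64}}{\left(-2483 - 11125\right) + 101} - \frac{28647}{-22777} = \frac{\sqrt{-267}}{-13608 + 101} - - \frac{28647}{22777} = \frac{i \sqrt{267}}{-13507} + \frac{28647}{22777} = i \sqrt{267} \left(- \frac{1}{13507}\right) + \frac{28647}{22777} = - \frac{i \sqrt{267}}{13507} + \frac{28647}{22777} = \frac{28647}{22777} - \frac{i \sqrt{267}}{13507}$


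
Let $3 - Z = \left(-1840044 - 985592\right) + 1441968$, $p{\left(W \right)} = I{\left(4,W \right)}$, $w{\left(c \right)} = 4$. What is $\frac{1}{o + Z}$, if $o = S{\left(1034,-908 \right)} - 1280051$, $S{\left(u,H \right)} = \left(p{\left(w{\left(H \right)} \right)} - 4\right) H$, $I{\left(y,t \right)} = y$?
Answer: $\frac{1}{103620} \approx 9.6506 \cdot 10^{-6}$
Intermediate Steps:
$p{\left(W \right)} = 4$
$Z = 1383671$ ($Z = 3 - \left(\left(-1840044 - 985592\right) + 1441968\right) = 3 - \left(-2825636 + 1441968\right) = 3 - -1383668 = 3 + 1383668 = 1383671$)
$S{\left(u,H \right)} = 0$ ($S{\left(u,H \right)} = \left(4 - 4\right) H = 0 H = 0$)
$o = -1280051$ ($o = 0 - 1280051 = -1280051$)
$\frac{1}{o + Z} = \frac{1}{-1280051 + 1383671} = \frac{1}{103620}$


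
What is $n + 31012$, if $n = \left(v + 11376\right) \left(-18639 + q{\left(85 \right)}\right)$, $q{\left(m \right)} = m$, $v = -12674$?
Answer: $24114104$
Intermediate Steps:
$n = 24083092$ ($n = \left(-12674 + 11376\right) \left(-18639 + 85\right) = \left(-1298\right) \left(-18554\right) = 24083092$)
$n + 31012 = 24083092 + 31012 = 24114104$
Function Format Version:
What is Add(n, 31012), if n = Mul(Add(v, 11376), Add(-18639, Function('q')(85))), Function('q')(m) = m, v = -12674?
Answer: 24114104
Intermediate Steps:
n = 24083092 (n = Mul(Add(-12674, 11376), Add(-18639, 85)) = Mul(-1298, -18554) = 24083092)
Add(n, 31012) = Add(24083092, 31012) = 24114104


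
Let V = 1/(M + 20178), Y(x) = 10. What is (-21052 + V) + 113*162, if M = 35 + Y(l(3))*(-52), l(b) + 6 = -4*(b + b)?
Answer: -54076977/19693 ≈ -2746.0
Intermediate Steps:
l(b) = -6 - 8*b (l(b) = -6 - 4*(b + b) = -6 - 8*b)
M = -485 (M = 35 + 10*(-52) = 35 - 520 = -485)
V = 1/19693 (V = 1/(-485 + 20178) = 1/19693 ≈ 5.0779e-5)
(-21052 + V) + 113*162 = (-21052 + 1/19693) + 113*162 = -414577035/19693 + 18306 = -54076977/19693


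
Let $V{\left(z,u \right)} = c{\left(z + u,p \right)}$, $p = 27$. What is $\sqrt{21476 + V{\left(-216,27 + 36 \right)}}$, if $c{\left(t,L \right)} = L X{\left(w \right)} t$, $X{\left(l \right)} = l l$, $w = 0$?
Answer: $2 \sqrt{5369} \approx 146.55$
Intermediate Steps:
$X{\left(l \right)} = l^{2}$
$c{\left(t,L \right)} = 0$ ($c{\left(t,L \right)} = L 0^{2} t = L 0 t = 0 t = 0$)
$V{\left(z,u \right)} = 0$
$\sqrt{21476 + V{\left(-216,27 + 36 \right)}} = \sqrt{21476 + 0} = \sqrt{21476} = 2 \sqrt{5369}$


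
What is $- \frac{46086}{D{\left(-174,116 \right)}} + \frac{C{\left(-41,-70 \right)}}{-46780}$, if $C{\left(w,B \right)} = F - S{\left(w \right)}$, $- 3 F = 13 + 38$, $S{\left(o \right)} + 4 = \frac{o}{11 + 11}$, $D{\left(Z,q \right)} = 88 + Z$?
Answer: $\frac{4742988883}{8850776} \approx 535.88$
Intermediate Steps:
$S{\left(o \right)} = -4 + \frac{o}{22}$ ($S{\left(o \right)} = -4 + \frac{o}{11 + 11} = -4 + \frac{o}{22}$)
$F = -17$ ($F = - \frac{13 + 38}{3} = \left(- \frac{1}{3}\right) 51 = -17$)
$C{\left(w,B \right)} = -13 - \frac{w}{22}$ ($C{\left(w,B \right)} = -17 - \left(-4 + \frac{w}{22}\right) = -13 - \frac{w}{22}$)
$- \frac{46086}{D{\left(-174,116 \right)}} + \frac{C{\left(-41,-70 \right)}}{-46780} = - \frac{46086}{88 - 174} + \frac{-13 - - \frac{41}{22}}{-46780} = - \frac{46086}{-86} + \left(-13 + \frac{41}{22}\right) \left(- \frac{1}{46780}\right) = \left(-46086\right) \left(- \frac{1}{86}\right) - - \frac{49}{205832} = \frac{23043}{43} + \frac{49}{205832} = \frac{4742988883}{8850776}$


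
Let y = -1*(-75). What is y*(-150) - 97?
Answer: -11347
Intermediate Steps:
y = 75
y*(-150) - 97 = 75*(-150) - 97 = -11250 - 97 = -11347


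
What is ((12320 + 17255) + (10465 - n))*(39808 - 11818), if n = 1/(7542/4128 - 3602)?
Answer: 2775931690169520/2476919 ≈ 1.1207e+9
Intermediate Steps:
n = -688/2476919 (n = 1/(7542*(1/4128) - 3602) = 1/(1257/688 - 3602) = 1/(-2476919/688) = -688/2476919 ≈ -0.00027776)
((12320 + 17255) + (10465 - n))*(39808 - 11818) = ((12320 + 17255) + (10465 - 1*(-688/2476919)))*(39808 - 11818) = (29575 + (10465 + 688/2476919))*27990 = (29575 + 25920958023/2476919)*27990 = (99175837448/2476919)*27990 = 2775931690169520/2476919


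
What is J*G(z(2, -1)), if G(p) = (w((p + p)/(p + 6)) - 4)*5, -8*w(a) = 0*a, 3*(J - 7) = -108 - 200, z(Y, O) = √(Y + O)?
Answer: 5740/3 ≈ 1913.3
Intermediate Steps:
z(Y, O) = √(O + Y)
J = -287/3 (J = 7 + (-108 - 200)/3 = 7 + (⅓)*(-308) = 7 - 308/3 = -287/3 ≈ -95.667)
w(a) = 0 (w(a) = -0*a = -⅛*0 = 0)
G(p) = -20 (G(p) = (0 - 4)*5 = -4*5 = -20)
J*G(z(2, -1)) = -287/3*(-20) = 5740/3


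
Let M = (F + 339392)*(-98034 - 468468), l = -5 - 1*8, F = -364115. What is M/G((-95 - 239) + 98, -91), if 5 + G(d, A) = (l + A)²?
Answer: 14005628946/10811 ≈ 1.2955e+6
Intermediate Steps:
l = -13 (l = -5 - 8 = -13)
M = 14005628946 (M = (-364115 + 339392)*(-98034 - 468468) = -24723*(-566502) = 14005628946)
G(d, A) = -5 + (-13 + A)²
M/G((-95 - 239) + 98, -91) = 14005628946/(-5 + (-13 - 91)²) = 14005628946/(-5 + (-104)²) = 14005628946/(-5 + 10816) = 14005628946/10811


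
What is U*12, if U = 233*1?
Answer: 2796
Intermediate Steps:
U = 233
U*12 = 233*12 = 2796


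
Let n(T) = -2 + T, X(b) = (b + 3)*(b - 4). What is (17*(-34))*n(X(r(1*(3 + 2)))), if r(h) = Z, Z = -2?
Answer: 4624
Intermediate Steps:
r(h) = -2
X(b) = (-4 + b)*(3 + b) (X(b) = (3 + b)*(-4 + b) = (-4 + b)*(3 + b))
(17*(-34))*n(X(r(1*(3 + 2)))) = (17*(-34))*(-2 + (-12 + (-2)**2 - 1*(-2))) = -578*(-2 + (-12 + 4 + 2)) = -578*(-2 - 6) = -578*(-8) = 4624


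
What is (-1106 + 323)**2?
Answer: 613089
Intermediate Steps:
(-1106 + 323)**2 = (-783)**2 = 613089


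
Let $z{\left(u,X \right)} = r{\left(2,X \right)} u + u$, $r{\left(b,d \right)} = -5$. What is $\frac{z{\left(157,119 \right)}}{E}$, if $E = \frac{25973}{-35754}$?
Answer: $\frac{22453512}{25973} \approx 864.49$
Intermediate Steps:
$E = - \frac{25973}{35754}$ ($E = 25973 \left(- \frac{1}{35754}\right) = - \frac{25973}{35754} \approx -0.72644$)
$z{\left(u,X \right)} = - 4 u$ ($z{\left(u,X \right)} = - 5 u + u = - 4 u$)
$\frac{z{\left(157,119 \right)}}{E} = \frac{\left(-4\right) 157}{- \frac{25973}{35754}} = \left(-628\right) \left(- \frac{35754}{25973}\right) = \frac{22453512}{25973}$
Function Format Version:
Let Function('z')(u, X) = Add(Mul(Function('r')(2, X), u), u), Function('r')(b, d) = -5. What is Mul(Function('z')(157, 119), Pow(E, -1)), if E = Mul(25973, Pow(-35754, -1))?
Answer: Rational(22453512, 25973) ≈ 864.49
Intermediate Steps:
E = Rational(-25973, 35754) (E = Mul(25973, Rational(-1, 35754)) = Rational(-25973, 35754) ≈ -0.72644)
Function('z')(u, X) = Mul(-4, u) (Function('z')(u, X) = Add(Mul(-5, u), u) = Mul(-4, u))
Mul(Function('z')(157, 119), Pow(E, -1)) = Mul(Mul(-4, 157), Pow(Rational(-25973, 35754), -1)) = Mul(-628, Rational(-35754, 25973)) = Rational(22453512, 25973)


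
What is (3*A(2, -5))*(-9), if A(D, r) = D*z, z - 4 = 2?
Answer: -324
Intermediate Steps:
z = 6 (z = 4 + 2 = 6)
A(D, r) = 6*D (A(D, r) = D*6 = 6*D)
(3*A(2, -5))*(-9) = (3*(6*2))*(-9) = (3*12)*(-9) = 36*(-9) = -324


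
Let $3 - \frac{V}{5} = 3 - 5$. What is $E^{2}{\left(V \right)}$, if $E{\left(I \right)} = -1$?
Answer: $1$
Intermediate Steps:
$V = 25$ ($V = 15 - 5 \left(3 - 5\right) = 15 - -10 = 15 + 10 = 25$)
$E^{2}{\left(V \right)} = \left(-1\right)^{2} = 1$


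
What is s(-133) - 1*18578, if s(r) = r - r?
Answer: -18578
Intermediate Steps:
s(r) = 0
s(-133) - 1*18578 = 0 - 1*18578 = 0 - 18578 = -18578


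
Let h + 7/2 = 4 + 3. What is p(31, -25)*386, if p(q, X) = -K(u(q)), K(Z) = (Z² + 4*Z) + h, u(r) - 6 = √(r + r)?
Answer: -48443 - 6176*√62 ≈ -97073.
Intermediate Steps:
h = 7/2 (h = -7/2 + (4 + 3) = -7/2 + 7 = 7/2 ≈ 3.5000)
u(r) = 6 + √2*√r (u(r) = 6 + √(r + r) = 6 + √(2*r) = 6 + √2*√r)
K(Z) = 7/2 + Z² + 4*Z (K(Z) = (Z² + 4*Z) + 7/2 = 7/2 + Z² + 4*Z)
p(q, X) = -55/2 - (6 + √2*√q)² - 4*√2*√q (p(q, X) = -(7/2 + (6 + √2*√q)² + 4*(6 + √2*√q)) = -(7/2 + (6 + √2*√q)² + (24 + 4*√2*√q)) = -(55/2 + (6 + √2*√q)² + 4*√2*√q) = -55/2 - (6 + √2*√q)² - 4*√2*√q)
p(31, -25)*386 = (-127/2 - 2*31 - 16*√2*√31)*386 = (-127/2 - 62 - 16*√62)*386 = (-251/2 - 16*√62)*386 = -48443 - 6176*√62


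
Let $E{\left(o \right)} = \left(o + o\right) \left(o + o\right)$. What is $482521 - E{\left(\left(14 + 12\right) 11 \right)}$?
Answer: $155337$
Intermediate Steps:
$E{\left(o \right)} = 4 o^{2}$ ($E{\left(o \right)} = 2 o 2 o = 4 o^{2}$)
$482521 - E{\left(\left(14 + 12\right) 11 \right)} = 482521 - 4 \left(\left(14 + 12\right) 11\right)^{2} = 482521 - 4 \left(26 \cdot 11\right)^{2} = 482521 - 4 \cdot 286^{2} = 482521 - 4 \cdot 81796 = 482521 - 327184 = 155337$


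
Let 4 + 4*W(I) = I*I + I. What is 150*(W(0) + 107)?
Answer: 15900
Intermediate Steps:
W(I) = -1 + I/4 + I²/4 (W(I) = -1 + (I*I + I)/4 = -1 + (I² + I)/4 = -1 + (I + I²)/4 = -1 + (I/4 + I²/4) = -1 + I/4 + I²/4)
150*(W(0) + 107) = 150*((-1 + (¼)*0 + (¼)*0²) + 107) = 150*((-1 + 0 + (¼)*0) + 107) = 150*((-1 + 0 + 0) + 107) = 150*(-1 + 107) = 150*106 = 15900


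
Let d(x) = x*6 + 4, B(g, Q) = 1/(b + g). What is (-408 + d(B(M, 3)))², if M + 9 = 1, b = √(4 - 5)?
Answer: 692110828/4225 + 315696*I/4225 ≈ 1.6381e+5 + 74.721*I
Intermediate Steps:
b = I (b = √(-1) = I ≈ 1.0*I)
M = -8 (M = -9 + 1 = -8)
B(g, Q) = 1/(I + g)
d(x) = 4 + 6*x (d(x) = 6*x + 4 = 4 + 6*x)
(-408 + d(B(M, 3)))² = (-408 + (4 + 6/(I - 8)))² = (-408 + (4 + 6/(-8 + I)))² = (-408 + (4 + 6*((-8 - I)/65)))² = (-408 + (4 + 6*(-8 - I)/65))² = (-404 + 6*(-8 - I)/65)²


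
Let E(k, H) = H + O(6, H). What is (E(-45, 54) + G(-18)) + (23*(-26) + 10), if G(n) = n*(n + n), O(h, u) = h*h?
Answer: 150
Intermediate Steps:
O(h, u) = h**2
E(k, H) = 36 + H (E(k, H) = H + 6**2 = H + 36 = 36 + H)
G(n) = 2*n**2 (G(n) = n*(2*n) = 2*n**2)
(E(-45, 54) + G(-18)) + (23*(-26) + 10) = ((36 + 54) + 2*(-18)**2) + (23*(-26) + 10) = (90 + 2*324) + (-598 + 10) = (90 + 648) - 588 = 738 - 588 = 150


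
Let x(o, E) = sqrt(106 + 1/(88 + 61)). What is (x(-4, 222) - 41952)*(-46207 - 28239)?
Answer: 3123158592 - 670014*sqrt(29055)/149 ≈ 3.1224e+9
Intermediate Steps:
x(o, E) = 9*sqrt(29055)/149 (x(o, E) = sqrt(106 + 1/149) = sqrt(15795/149) = 9*sqrt(29055)/149)
(x(-4, 222) - 41952)*(-46207 - 28239) = (9*sqrt(29055)/149 - 41952)*(-46207 - 28239) = (-41952 + 9*sqrt(29055)/149)*(-74446) = 3123158592 - 670014*sqrt(29055)/149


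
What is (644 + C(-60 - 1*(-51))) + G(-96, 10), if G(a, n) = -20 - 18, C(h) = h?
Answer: 597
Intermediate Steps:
G(a, n) = -38
(644 + C(-60 - 1*(-51))) + G(-96, 10) = (644 + (-60 - 1*(-51))) - 38 = (644 + (-60 + 51)) - 38 = (644 - 9) - 38 = 635 - 38 = 597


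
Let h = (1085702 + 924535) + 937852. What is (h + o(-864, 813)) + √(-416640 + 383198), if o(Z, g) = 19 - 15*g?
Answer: 2935913 + I*√33442 ≈ 2.9359e+6 + 182.87*I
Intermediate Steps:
h = 2948089 (h = 2010237 + 937852 = 2948089)
(h + o(-864, 813)) + √(-416640 + 383198) = (2948089 + (19 - 15*813)) + √(-416640 + 383198) = (2948089 + (19 - 12195)) + √(-33442) = (2948089 - 12176) + I*√33442 = 2935913 + I*√33442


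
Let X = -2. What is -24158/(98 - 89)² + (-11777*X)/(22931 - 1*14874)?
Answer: -192733132/652617 ≈ -295.32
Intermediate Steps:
-24158/(98 - 89)² + (-11777*X)/(22931 - 1*14874) = -24158/(98 - 89)² + (-11777*(-2))/(22931 - 1*14874) = -24158/(9²) + 23554/(22931 - 14874) = -24158/81 + 23554/8057 = -192733132/652617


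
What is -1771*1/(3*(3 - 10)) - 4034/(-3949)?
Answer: 1011199/11847 ≈ 85.355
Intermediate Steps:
-1771*1/(3*(3 - 10)) - 4034/(-3949) = -1771/((-7*3)) - 4034*(-1/3949) = -1771/(-21) + 4034/3949 = -1771*(-1/21) + 4034/3949 = 253/3 + 4034/3949 = 1011199/11847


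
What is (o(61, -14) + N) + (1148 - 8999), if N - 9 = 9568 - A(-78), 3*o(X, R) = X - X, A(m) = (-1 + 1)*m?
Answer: 1726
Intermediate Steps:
A(m) = 0 (A(m) = 0*m = 0)
o(X, R) = 0 (o(X, R) = (X - X)/3 = (1/3)*0 = 0)
N = 9577 (N = 9 + (9568 - 1*0) = 9 + (9568 + 0) = 9 + 9568 = 9577)
(o(61, -14) + N) + (1148 - 8999) = (0 + 9577) + (1148 - 8999) = 9577 - 7851 = 1726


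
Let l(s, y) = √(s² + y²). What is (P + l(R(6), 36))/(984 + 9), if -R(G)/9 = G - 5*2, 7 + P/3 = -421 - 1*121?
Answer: -549/331 + 12*√2/331 ≈ -1.6073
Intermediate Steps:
P = -1647 (P = -21 + 3*(-421 - 1*121) = -21 + 3*(-421 - 121) = -21 + 3*(-542) = -21 - 1626 = -1647)
R(G) = 90 - 9*G (R(G) = -9*(G - 5*2) = -9*(G - 10) = -9*(-10 + G) = 90 - 9*G)
(P + l(R(6), 36))/(984 + 9) = (-1647 + √((90 - 9*6)² + 36²))/(984 + 9) = (-1647 + √((90 - 54)² + 1296))/993 = (-1647 + √(36² + 1296))*(1/993) = (-1647 + √(1296 + 1296))*(1/993) = (-1647 + √2592)*(1/993) = (-1647 + 36*√2)*(1/993) = -549/331 + 12*√2/331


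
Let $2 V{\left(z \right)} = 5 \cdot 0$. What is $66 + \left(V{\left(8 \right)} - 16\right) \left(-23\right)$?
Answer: $434$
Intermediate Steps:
$V{\left(z \right)} = 0$ ($V{\left(z \right)} = \frac{5 \cdot 0}{2} = \frac{1}{2} \cdot 0 = 0$)
$66 + \left(V{\left(8 \right)} - 16\right) \left(-23\right) = 66 + \left(0 - 16\right) \left(-23\right) = 66 - -368 = 66 + 368 = 434$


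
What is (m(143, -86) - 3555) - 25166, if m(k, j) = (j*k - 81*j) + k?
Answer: -33910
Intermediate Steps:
m(k, j) = k - 81*j + j*k (m(k, j) = (-81*j + j*k) + k = k - 81*j + j*k)
(m(143, -86) - 3555) - 25166 = ((143 - 81*(-86) - 86*143) - 3555) - 25166 = ((143 + 6966 - 12298) - 3555) - 25166 = (-5189 - 3555) - 25166 = -8744 - 25166 = -33910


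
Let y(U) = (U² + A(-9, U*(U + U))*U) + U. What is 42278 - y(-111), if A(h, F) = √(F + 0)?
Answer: 30068 + 12321*√2 ≈ 47493.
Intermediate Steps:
A(h, F) = √F
y(U) = U + U² + U*√2*√(U²) (y(U) = (U² + √(U*(U + U))*U) + U = (U² + √(U*(2*U))*U) + U = (U² + √(2*U²)*U) + U = (U² + (√2*√(U²))*U) + U = (U² + U*√2*√(U²)) + U = U + U² + U*√2*√(U²))
42278 - y(-111) = 42278 - (-111)*(1 - 111 + √2*√((-111)²)) = 42278 - (-111)*(1 - 111 + √2*√12321) = 42278 - (-111)*(1 - 111 + √2*111) = 42278 - (-111)*(1 - 111 + 111*√2) = 42278 - (-111)*(-110 + 111*√2) = 42278 - (12210 - 12321*√2) = 42278 + (-12210 + 12321*√2) = 30068 + 12321*√2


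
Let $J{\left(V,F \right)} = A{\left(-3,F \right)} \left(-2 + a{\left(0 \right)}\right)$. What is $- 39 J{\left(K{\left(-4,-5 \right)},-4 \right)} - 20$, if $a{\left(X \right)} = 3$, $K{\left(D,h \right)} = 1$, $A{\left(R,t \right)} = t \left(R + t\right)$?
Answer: $-1112$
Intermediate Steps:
$J{\left(V,F \right)} = F \left(-3 + F\right)$ ($J{\left(V,F \right)} = F \left(-3 + F\right) \left(-2 + 3\right) = F \left(-3 + F\right) 1 = F \left(-3 + F\right)$)
$- 39 J{\left(K{\left(-4,-5 \right)},-4 \right)} - 20 = - 39 \left(- 4 \left(-3 - 4\right)\right) - 20 = - 39 \left(\left(-4\right) \left(-7\right)\right) - 20 = \left(-39\right) 28 - 20 = -1092 - 20 = -1112$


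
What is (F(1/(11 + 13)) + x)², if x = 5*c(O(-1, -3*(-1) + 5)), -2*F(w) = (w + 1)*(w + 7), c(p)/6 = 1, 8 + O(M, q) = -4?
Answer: 920212225/1327104 ≈ 693.40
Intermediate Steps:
O(M, q) = -12 (O(M, q) = -8 - 4 = -12)
c(p) = 6 (c(p) = 6*1 = 6)
F(w) = -(1 + w)*(7 + w)/2 (F(w) = -(w + 1)*(w + 7)/2 = -(1 + w)*(7 + w)/2)
x = 30 (x = 5*6 = 30)
(F(1/(11 + 13)) + x)² = ((-7/2 - 4/(11 + 13) - 1/(2*(11 + 13)²)) + 30)² = ((-7/2 - 4/24 - (1/24)²/2) + 30)² = ((-7/2 - 4*1/24 - (1/24)²/2) + 30)² = ((-7/2 - ⅙ - ½*1/576) + 30)² = ((-7/2 - ⅙ - 1/1152) + 30)² = (-4225/1152 + 30)² = (30335/1152)² = 920212225/1327104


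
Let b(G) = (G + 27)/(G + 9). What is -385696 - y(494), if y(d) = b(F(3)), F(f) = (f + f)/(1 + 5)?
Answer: -1928494/5 ≈ -3.8570e+5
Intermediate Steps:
F(f) = f/3 (F(f) = (2*f)/6 = (2*f)*(1/6) = f/3)
b(G) = (27 + G)/(9 + G)
y(d) = 14/5 (y(d) = (27 + (1/3)*3)/(9 + (1/3)*3) = (27 + 1)/(9 + 1) = 28/10 = (1/10)*28 = 14/5)
-385696 - y(494) = -385696 - 1*14/5 = -385696 - 14/5 = -1928494/5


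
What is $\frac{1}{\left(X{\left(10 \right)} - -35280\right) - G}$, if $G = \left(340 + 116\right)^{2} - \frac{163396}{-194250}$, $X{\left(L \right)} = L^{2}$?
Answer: $- \frac{97125}{16759583198} \approx -5.7952 \cdot 10^{-6}$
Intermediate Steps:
$G = \frac{20195865698}{97125}$ ($G = 456^{2} - 163396 \left(- \frac{1}{194250}\right) = 207936 - - \frac{81698}{97125} = 207936 + \frac{81698}{97125} = \frac{20195865698}{97125} \approx 2.0794 \cdot 10^{5}$)
$\frac{1}{\left(X{\left(10 \right)} - -35280\right) - G} = \frac{1}{\left(10^{2} - -35280\right) - \frac{20195865698}{97125}} = \frac{1}{\left(100 + 35280\right) - \frac{20195865698}{97125}} = \frac{1}{35380 - \frac{20195865698}{97125}} = \frac{1}{- \frac{16759583198}{97125}} = - \frac{97125}{16759583198}$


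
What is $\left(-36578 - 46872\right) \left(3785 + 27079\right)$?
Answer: $-2575600800$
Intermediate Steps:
$\left(-36578 - 46872\right) \left(3785 + 27079\right) = \left(-83450\right) 30864 = -2575600800$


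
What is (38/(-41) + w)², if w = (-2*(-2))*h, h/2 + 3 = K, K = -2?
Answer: 2815684/1681 ≈ 1675.0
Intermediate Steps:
h = -10 (h = -6 + 2*(-2) = -6 - 4 = -10)
w = -40 (w = -2*(-2)*(-10) = 4*(-10) = -40)
(38/(-41) + w)² = (38/(-41) - 40)² = (38*(-1/41) - 40)² = (-38/41 - 40)² = (-1678/41)² = 2815684/1681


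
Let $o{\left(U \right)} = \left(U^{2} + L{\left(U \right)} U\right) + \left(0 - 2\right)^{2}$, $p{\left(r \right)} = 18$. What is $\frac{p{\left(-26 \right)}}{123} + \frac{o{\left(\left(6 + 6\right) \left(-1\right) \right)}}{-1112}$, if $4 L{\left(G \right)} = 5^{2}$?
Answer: $\frac{3679}{45592} \approx 0.080694$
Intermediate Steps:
$L{\left(G \right)} = \frac{25}{4}$ ($L{\left(G \right)} = \frac{5^{2}}{4} = \frac{1}{4} \cdot 25 = \frac{25}{4}$)
$o{\left(U \right)} = 4 + U^{2} + \frac{25 U}{4}$ ($o{\left(U \right)} = \left(U^{2} + \frac{25 U}{4}\right) + \left(0 - 2\right)^{2} = \left(U^{2} + \frac{25 U}{4}\right) + \left(-2\right)^{2} = \left(U^{2} + \frac{25 U}{4}\right) + 4 = 4 + U^{2} + \frac{25 U}{4}$)
$\frac{p{\left(-26 \right)}}{123} + \frac{o{\left(\left(6 + 6\right) \left(-1\right) \right)}}{-1112} = \frac{18}{123} + \frac{4 + \left(\left(6 + 6\right) \left(-1\right)\right)^{2} + \frac{25 \left(6 + 6\right) \left(-1\right)}{4}}{-1112} = 18 \cdot \frac{1}{123} + \left(4 + \left(12 \left(-1\right)\right)^{2} + \frac{25 \cdot 12 \left(-1\right)}{4}\right) \left(- \frac{1}{1112}\right) = \frac{6}{41} + \left(4 + \left(-12\right)^{2} + \frac{25}{4} \left(-12\right)\right) \left(- \frac{1}{1112}\right) = \frac{6}{41} + \left(4 + 144 - 75\right) \left(- \frac{1}{1112}\right) = \frac{6}{41} + 73 \left(- \frac{1}{1112}\right) = \frac{6}{41} - \frac{73}{1112} = \frac{3679}{45592}$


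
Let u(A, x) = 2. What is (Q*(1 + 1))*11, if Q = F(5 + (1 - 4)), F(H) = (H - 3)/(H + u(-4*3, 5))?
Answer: -11/2 ≈ -5.5000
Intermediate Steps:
F(H) = (-3 + H)/(2 + H) (F(H) = (H - 3)/(H + 2) = (-3 + H)/(2 + H))
Q = -¼ (Q = (-3 + (5 + (1 - 4)))/(2 + (5 + (1 - 4))) = (-3 + (5 - 3))/(2 + (5 - 3)) = (-3 + 2)/(2 + 2) = -1/4 = (¼)*(-1) = -¼ ≈ -0.25000)
(Q*(1 + 1))*11 = -(1 + 1)/4*11 = -¼*2*11 = -½*11 = -11/2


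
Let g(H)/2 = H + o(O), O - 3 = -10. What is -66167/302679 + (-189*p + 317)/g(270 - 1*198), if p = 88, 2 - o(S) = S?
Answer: -549880771/5448222 ≈ -100.93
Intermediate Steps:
O = -7 (O = 3 - 10 = -7)
o(S) = 2 - S
g(H) = 18 + 2*H (g(H) = 2*(H + (2 - 1*(-7))) = 2*(H + (2 + 7)) = 2*(H + 9) = 2*(9 + H) = 18 + 2*H)
-66167/302679 + (-189*p + 317)/g(270 - 1*198) = -66167/302679 + (-189*88 + 317)/(18 + 2*(270 - 1*198)) = -66167*1/302679 + (-16632 + 317)/(18 + 2*(270 - 198)) = -66167/302679 - 16315/(18 + 2*72) = -66167/302679 - 16315/(18 + 144) = -66167/302679 - 16315/162 = -549880771/5448222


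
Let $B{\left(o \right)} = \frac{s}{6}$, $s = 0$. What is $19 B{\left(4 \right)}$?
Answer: $0$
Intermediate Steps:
$B{\left(o \right)} = 0$ ($B{\left(o \right)} = \frac{0}{6} = 0 \cdot \frac{1}{6} = 0$)
$19 B{\left(4 \right)} = 19 \cdot 0 = 0$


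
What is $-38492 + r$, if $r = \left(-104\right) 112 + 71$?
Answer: $-50069$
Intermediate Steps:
$r = -11577$ ($r = -11648 + 71 = -11577$)
$-38492 + r = -38492 - 11577 = -50069$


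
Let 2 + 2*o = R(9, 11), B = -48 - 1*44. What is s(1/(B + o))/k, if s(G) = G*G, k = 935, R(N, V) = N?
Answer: 4/29292615 ≈ 1.3655e-7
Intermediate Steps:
B = -92 (B = -48 - 44 = -92)
o = 7/2 (o = -1 + (½)*9 = -1 + 9/2 = 7/2 ≈ 3.5000)
s(G) = G²
s(1/(B + o))/k = (1/(-92 + 7/2))²/935 = (1/(-177/2))²*(1/935) = (-2/177)²*(1/935) = (4/31329)*(1/935) = 4/29292615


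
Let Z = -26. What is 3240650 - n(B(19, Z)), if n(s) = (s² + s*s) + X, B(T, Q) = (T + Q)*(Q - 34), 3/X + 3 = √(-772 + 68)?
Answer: 2059037059/713 + 24*I*√11/713 ≈ 2.8879e+6 + 0.11164*I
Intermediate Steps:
X = 3/(-3 + 8*I*√11) (X = 3/(-3 + √(-772 + 68)) = 3/(-3 + √(-704)) = 3/(-3 + 8*I*√11) ≈ -0.012623 - 0.11164*I)
B(T, Q) = (-34 + Q)*(Q + T) (B(T, Q) = (Q + T)*(-34 + Q) = (-34 + Q)*(Q + T))
n(s) = -9/713 + 2*s² - 24*I*√11/713 (n(s) = (s² + s*s) + (-9/713 - 24*I*√11/713) = (s² + s²) + (-9/713 - 24*I*√11/713) = 2*s² + (-9/713 - 24*I*√11/713) = -9/713 + 2*s² - 24*I*√11/713)
3240650 - n(B(19, Z)) = 3240650 - (-9/713 + 2*((-26)² - 34*(-26) - 34*19 - 26*19)² - 24*I*√11/713) = 3240650 - (-9/713 + 2*(676 + 884 - 646 - 494)² - 24*I*√11/713) = 3240650 - (-9/713 + 2*420² - 24*I*√11/713) = 3240650 - (-9/713 + 2*176400 - 24*I*√11/713) = 3240650 - (-9/713 + 352800 - 24*I*√11/713) = 3240650 - (251546391/713 - 24*I*√11/713) = 3240650 + (-251546391/713 + 24*I*√11/713) = 2059037059/713 + 24*I*√11/713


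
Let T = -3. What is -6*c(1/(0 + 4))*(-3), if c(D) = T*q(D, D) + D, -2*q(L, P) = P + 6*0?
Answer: 45/4 ≈ 11.250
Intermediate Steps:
q(L, P) = -P/2 (q(L, P) = -(P + 6*0)/2 = -(P + 0)/2 = -P/2)
c(D) = 5*D/2 (c(D) = -(-3)*D/2 + D = 3*D/2 + D = 5*D/2)
-6*c(1/(0 + 4))*(-3) = -15/(0 + 4)*(-3) = -15/4*(-3) = 45/4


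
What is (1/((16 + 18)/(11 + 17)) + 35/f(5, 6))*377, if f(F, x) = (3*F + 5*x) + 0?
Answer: 92365/153 ≈ 603.69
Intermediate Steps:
f(F, x) = 3*F + 5*x
(1/((16 + 18)/(11 + 17)) + 35/f(5, 6))*377 = (1/((16 + 18)/(11 + 17)) + 35/(3*5 + 5*6))*377 = (1/(34/28) + 35/(15 + 30))*377 = (1/(34*(1/28)) + 35/45)*377 = (1/(17/14) + 35*(1/45))*377 = (1*(14/17) + 7/9)*377 = (14/17 + 7/9)*377 = (245/153)*377 = 92365/153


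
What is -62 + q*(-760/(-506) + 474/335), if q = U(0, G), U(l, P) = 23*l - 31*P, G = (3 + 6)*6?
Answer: -419104438/84755 ≈ -4944.9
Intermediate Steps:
G = 54 (G = 9*6 = 54)
U(l, P) = -31*P + 23*l
q = -1674 (q = -31*54 + 23*0 = -1674 + 0 = -1674)
-62 + q*(-760/(-506) + 474/335) = -62 - 1674*(-760/(-506) + 474/335) = -62 - 1674*(-760*(-1/506) + 474*(1/335)) = -62 - 1674*(380/253 + 474/335) = -62 - 1674*247222/84755 = -62 - 413849628/84755 = -419104438/84755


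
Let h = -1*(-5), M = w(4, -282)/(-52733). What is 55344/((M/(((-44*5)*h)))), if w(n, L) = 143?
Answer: 291845515200/13 ≈ 2.2450e+10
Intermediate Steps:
M = -143/52733 (M = 143/(-52733) = 143*(-1/52733) = -143/52733 ≈ -0.0027118)
h = 5
55344/((M/(((-44*5)*h)))) = 55344/((-143/(52733*(-44*5*5)))) = 55344/((-143/(52733*((-220*5))))) = 55344/((-143/52733/(-1100))) = 55344/((-143/52733*(-1/1100))) = 55344/(13/5273300) = 55344*(5273300/13) = 291845515200/13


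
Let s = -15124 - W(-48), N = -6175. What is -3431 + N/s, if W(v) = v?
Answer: -51719581/15076 ≈ -3430.6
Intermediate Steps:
s = -15076 (s = -15124 - 1*(-48) = -15124 + 48 = -15076)
-3431 + N/s = -3431 - 6175/(-15076) = -3431 - 6175*(-1/15076) = -3431 + 6175/15076 = -51719581/15076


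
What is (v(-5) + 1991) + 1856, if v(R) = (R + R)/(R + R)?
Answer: 3848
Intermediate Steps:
v(R) = 1 (v(R) = (2*R)/((2*R)) = (2*R)*(1/(2*R)) = 1)
(v(-5) + 1991) + 1856 = (1 + 1991) + 1856 = 1992 + 1856 = 3848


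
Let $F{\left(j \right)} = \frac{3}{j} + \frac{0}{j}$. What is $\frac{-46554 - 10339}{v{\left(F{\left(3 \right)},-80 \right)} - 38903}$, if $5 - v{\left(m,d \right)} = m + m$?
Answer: $\frac{56893}{38900} \approx 1.4625$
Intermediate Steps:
$F{\left(j \right)} = \frac{3}{j}$ ($F{\left(j \right)} = \frac{3}{j} + 0 = \frac{3}{j}$)
$v{\left(m,d \right)} = 5 - 2 m$ ($v{\left(m,d \right)} = 5 - \left(m + m\right) = 5 - 2 m$)
$\frac{-46554 - 10339}{v{\left(F{\left(3 \right)},-80 \right)} - 38903} = \frac{-46554 - 10339}{\left(5 - 2 \cdot \frac{3}{3}\right) - 38903} = - \frac{56893}{\left(5 - 2 \cdot 3 \cdot \frac{1}{3}\right) - 38903} = - \frac{56893}{\left(5 - 2\right) - 38903} = - \frac{56893}{3 - 38903} = - \frac{56893}{-38900} = \left(-56893\right) \left(- \frac{1}{38900}\right) = \frac{56893}{38900}$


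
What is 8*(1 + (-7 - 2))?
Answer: -64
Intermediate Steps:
8*(1 + (-7 - 2)) = 8*(1 - 9) = 8*(-8) = -64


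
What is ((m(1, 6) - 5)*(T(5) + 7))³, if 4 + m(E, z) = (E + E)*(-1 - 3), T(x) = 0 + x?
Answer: -8489664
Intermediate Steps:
T(x) = x
m(E, z) = -4 - 8*E (m(E, z) = -4 + (E + E)*(-1 - 3) = -4 + (2*E)*(-4) = -4 - 8*E)
((m(1, 6) - 5)*(T(5) + 7))³ = (((-4 - 8*1) - 5)*(5 + 7))³ = (((-4 - 8) - 5)*12)³ = ((-12 - 5)*12)³ = (-17*12)³ = (-204)³ = -8489664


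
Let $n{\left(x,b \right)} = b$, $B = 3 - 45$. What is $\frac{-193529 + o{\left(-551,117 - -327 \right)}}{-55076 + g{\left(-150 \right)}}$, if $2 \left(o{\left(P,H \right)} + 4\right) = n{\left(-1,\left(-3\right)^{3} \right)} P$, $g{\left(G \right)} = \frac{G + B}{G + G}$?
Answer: $\frac{9304725}{2753768} \approx 3.3789$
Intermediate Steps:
$B = -42$
$g{\left(G \right)} = \frac{-42 + G}{2 G}$ ($g{\left(G \right)} = \frac{G - 42}{G + G} = \frac{-42 + G}{2 G}$)
$o{\left(P,H \right)} = -4 - \frac{27 P}{2}$ ($o{\left(P,H \right)} = -4 + \frac{\left(-3\right)^{3} P}{2} = -4 + \frac{\left(-27\right) P}{2} = -4 - \frac{27 P}{2}$)
$\frac{-193529 + o{\left(-551,117 - -327 \right)}}{-55076 + g{\left(-150 \right)}} = \frac{-193529 - - \frac{14869}{2}}{-55076 + \frac{-42 - 150}{2 \left(-150\right)}} = \frac{-193529 + \left(-4 + \frac{14877}{2}\right)}{-55076 + \frac{1}{2} \left(- \frac{1}{150}\right) \left(-192\right)} = \frac{-193529 + \frac{14869}{2}}{-55076 + \frac{16}{25}} = - \frac{372189}{2 \left(- \frac{1376884}{25}\right)} = \left(- \frac{372189}{2}\right) \left(- \frac{25}{1376884}\right) = \frac{9304725}{2753768}$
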